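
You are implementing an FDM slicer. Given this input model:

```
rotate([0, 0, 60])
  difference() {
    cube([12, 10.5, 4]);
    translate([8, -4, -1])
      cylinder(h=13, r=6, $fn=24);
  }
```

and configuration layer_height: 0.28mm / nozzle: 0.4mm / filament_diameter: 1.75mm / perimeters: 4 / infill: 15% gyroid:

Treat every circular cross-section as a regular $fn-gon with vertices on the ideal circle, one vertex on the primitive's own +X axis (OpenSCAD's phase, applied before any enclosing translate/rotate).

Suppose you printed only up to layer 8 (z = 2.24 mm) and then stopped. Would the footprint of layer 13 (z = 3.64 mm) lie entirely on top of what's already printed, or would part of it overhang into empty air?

Compare the two slices. At z = 2.24: the cube (footprint 12×10.5) is included at this height (area 126.00 mm²); the cylinder at (8, -4): section is a regular 24-gon, circumradius r=6 (area = (24/2)·6.000²·sin(360°/24) = 111.81 mm²); After the difference (first − rest): starting from the 12×10.5 cube (126.00 mm²), the r=6 cylinder at (8, -4) partially overlaps it — only the 11.95 mm² overlap (of its 111.81 mm²) is removed, clipping the outline — area = 114.05 mm²; (whole slice rotated 60° about Z — lengths, areas and connectivity unchanged). At z = 3.64: the cube is present — its section is the full 12×10.5 rectangle (area 126.00 mm²); the r=6 cylinder at (8, -4) contributes a regular 24-gon of circumradius 6 (area = (24/2)·6.000²·sin(360°/24) = 111.81 mm²); Taking the first minus the rest: starting from the 12×10.5 cube (126.00 mm²), the r=6 cylinder at (8, -4) partially overlaps it — only the 11.95 mm² overlap (of its 111.81 mm²) is removed, clipping the outline — area = 114.05 mm²; (rotated 60° about Z; rotation is an isometry so areas/perimeters/island counts are preserved). Checking containment: the cross-section at z = 3.64 is a subset of the cross-section at z = 2.24.

entirely on top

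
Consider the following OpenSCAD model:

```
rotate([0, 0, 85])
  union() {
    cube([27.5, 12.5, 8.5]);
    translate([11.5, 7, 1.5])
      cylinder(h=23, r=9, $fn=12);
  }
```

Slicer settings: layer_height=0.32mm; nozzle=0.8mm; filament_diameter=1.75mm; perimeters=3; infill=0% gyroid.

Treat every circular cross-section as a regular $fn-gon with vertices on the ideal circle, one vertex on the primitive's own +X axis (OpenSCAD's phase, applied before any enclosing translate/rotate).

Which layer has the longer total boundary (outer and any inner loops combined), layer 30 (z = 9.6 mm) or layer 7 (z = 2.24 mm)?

Layer 30 (z = 9.6): the cube does not reach this height (z outside [0, 8.5]); the r=9 cylinder at (11.5, 7) contributes a regular 12-gon of circumradius 9 (perimeter = 2·12·9.000·sin(180°/12) = 55.90 mm); Combining (union): only the r=9 cylinder at (11.5, 7) is present, so the union is just that shape — boundary = 55.90 mm; (whole slice rotated 85° about Z — lengths, areas and connectivity unchanged). So its perimeter = 55.90 mm. Layer 7 (z = 2.24): the 27.5×12.5 cube contributes its full rectangle (perimeter 80.00 mm); the r=9 cylinder at (11.5, 7) gives a regular 12-gon of circumradius 9 (constant along its height) (perimeter = 2·12·9.000·sin(180°/12) = 55.90 mm); Taking the union: the regions partially overlap (shared area 198.46 mm²), so the edge portions inside another operand are dropped and the merged outline is re-measured after clipping — boundary = 83.19 mm; (whole slice rotated 85° about Z — lengths, areas and connectivity unchanged). So its perimeter = 83.19 mm. Layer 7 is larger (83.19 vs 55.90 mm).

layer 7 (z = 2.24 mm)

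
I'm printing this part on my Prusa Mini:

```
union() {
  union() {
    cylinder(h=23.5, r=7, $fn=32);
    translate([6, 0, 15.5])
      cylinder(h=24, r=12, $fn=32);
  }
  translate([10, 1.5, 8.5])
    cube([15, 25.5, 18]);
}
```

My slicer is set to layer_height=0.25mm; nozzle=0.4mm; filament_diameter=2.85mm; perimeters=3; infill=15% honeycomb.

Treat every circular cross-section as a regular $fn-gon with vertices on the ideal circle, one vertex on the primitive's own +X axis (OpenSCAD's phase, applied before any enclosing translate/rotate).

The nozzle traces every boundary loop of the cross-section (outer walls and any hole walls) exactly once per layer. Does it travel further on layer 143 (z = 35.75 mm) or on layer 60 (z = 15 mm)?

layer 60 (z = 15 mm)

Layer 143 (z = 35.75): the cylinder is not intersected at this z (z outside [0, 23.5]); the r=12 cylinder at (6, 0) contributes a regular 32-gon of circumradius 12 (perimeter = 2·32·12.000·sin(180°/32) = 75.28 mm); Merging all regions: only the r=12 cylinder at (6, 0) is present, so the union is just that shape — boundary = 75.28 mm; the cube at (10, 1.5) does not reach this height (z outside [8.5, 26.5]); Combining (union): only the result so far is present, so the union is just that shape — boundary = 75.28 mm. So its perimeter = 75.28 mm. Layer 60 (z = 15): the r=7 cylinder gives a regular 32-gon of circumradius 7 (constant along its height) (perimeter = 2·32·7.000·sin(180°/32) = 43.91 mm); the cylinder at (6, 0) is absent (z outside [15.5, 39.5]); Merging all regions: only the r=7 cylinder is present, so the union is just that shape — boundary = 43.91 mm; the cube at (10, 1.5) is present — its section is the full 15×25.5 rectangle (perimeter 81.00 mm); Taking the union: the 2 present regions are separate (no shared area or edge), so areas and boundary lengths simply add and each stays a separate island — boundary = 124.91 mm. So its perimeter = 124.91 mm. Layer 60 is larger (124.91 vs 75.28 mm).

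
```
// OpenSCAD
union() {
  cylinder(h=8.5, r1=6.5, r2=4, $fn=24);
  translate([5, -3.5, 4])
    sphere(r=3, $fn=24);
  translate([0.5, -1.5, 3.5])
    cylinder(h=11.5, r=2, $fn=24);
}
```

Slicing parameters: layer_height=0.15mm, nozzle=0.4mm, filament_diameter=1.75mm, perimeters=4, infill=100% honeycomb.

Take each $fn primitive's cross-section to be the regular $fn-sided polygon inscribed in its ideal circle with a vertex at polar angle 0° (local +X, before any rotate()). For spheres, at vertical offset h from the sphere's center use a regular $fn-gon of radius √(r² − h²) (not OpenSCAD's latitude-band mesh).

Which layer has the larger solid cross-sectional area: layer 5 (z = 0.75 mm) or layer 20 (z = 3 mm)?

Layer 5 (z = 0.75): the cone (r1=6.5→r2=4) has section circumradius 6.279 here — a regular 24-gon (area = (24/2)·6.279²·sin(360°/24) = 122.47 mm²); the sphere at (5, -3.5) is absent (|z−center|=3.250 > r=3); the cylinder at (0.5, -1.5) is absent (z outside [3.5, 15]); Combining (union): only the cone is present, so the union is just that shape — area = 122.47 mm². So its area = 122.47 mm². Layer 20 (z = 3): the cone: at t=0.353 of its height the radius interpolates to r₁+(r₂−r₁)t = 5.618, giving a regular 24-gon of that circumradius (area = (24/2)·5.618²·sin(360°/24) = 98.01 mm²); the r=3 sphere at (5, -3.5) contributes a regular 24-gon of circumradius √(3²−1²) = 2.828 (area = (24/2)·2.828²·sin(360°/24) = 24.85 mm²); the cylinder at (0.5, -1.5) is not intersected at this z (z outside [3.5, 15]); Merging all regions: the regions partially overlap — summed areas 122.86 mm² minus the doubly-counted overlap 8.35 mm² gives 114.51 mm² — area = 114.51 mm². So its area = 114.51 mm². Layer 5 is larger (122.47 vs 114.51 mm²).

layer 5 (z = 0.75 mm)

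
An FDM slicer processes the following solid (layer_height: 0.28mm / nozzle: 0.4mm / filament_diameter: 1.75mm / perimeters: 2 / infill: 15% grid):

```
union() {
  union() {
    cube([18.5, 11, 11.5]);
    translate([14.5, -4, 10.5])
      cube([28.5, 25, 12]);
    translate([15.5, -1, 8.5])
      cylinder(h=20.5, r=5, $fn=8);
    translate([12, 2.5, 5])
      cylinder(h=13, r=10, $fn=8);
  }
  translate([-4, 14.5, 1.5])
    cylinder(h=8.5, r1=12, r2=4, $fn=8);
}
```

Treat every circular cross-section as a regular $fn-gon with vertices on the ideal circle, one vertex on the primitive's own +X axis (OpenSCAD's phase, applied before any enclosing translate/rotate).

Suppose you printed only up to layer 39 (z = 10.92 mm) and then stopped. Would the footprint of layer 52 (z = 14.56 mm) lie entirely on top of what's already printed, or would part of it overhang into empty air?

entirely on top

Compare the two slices. At z = 10.92: the cube (footprint 18.5×11) is included at this height (area 203.50 mm²); the cube at (14.5, -4) is present — its section is the full 28.5×25 rectangle (area 712.50 mm²); the r=5 cylinder at (15.5, -1) gives a regular 8-gon of circumradius 5 (constant along its height) (area = (8/2)·5.000²·sin(360°/8) = 70.71 mm²); the cylinder at (12, 2.5): section is a regular 8-gon, circumradius r=10 (area = (8/2)·10.000²·sin(360°/8) = 282.84 mm²); Combining (union): the regions partially overlap — summed areas 1269.55 mm² minus the doubly-counted overlap 320.92 mm² gives 948.64 mm² — area = 948.64 mm²; the cone at (-4, 14.5) is absent (z outside [1.5, 10]); Combining (union): only that combined region is present, so the union is just that shape — area = 948.64 mm². At z = 14.56: the cube does not reach this height (z outside [0, 11.5]); the cube at (14.5, -4) (footprint 28.5×25) is included at this height (area 712.50 mm²); the cylinder at (15.5, -1): section is a regular 8-gon, circumradius r=5 (area = (8/2)·5.000²·sin(360°/8) = 70.71 mm²); the r=10 cylinder at (12, 2.5) gives a regular 8-gon of circumradius 10 (constant along its height) (area = (8/2)·10.000²·sin(360°/8) = 282.84 mm²); Taking the union: the regions partially overlap — summed areas 1066.05 mm² minus the doubly-counted overlap 157.72 mm² gives 908.34 mm² — area = 908.34 mm²; the cone at (-4, 14.5) does not reach this height (z outside [1.5, 10]); Combining (union): only that combined region is present, so the union is just that shape — area = 908.34 mm². Checking containment: the cross-section at z = 14.56 is a subset of the cross-section at z = 10.92.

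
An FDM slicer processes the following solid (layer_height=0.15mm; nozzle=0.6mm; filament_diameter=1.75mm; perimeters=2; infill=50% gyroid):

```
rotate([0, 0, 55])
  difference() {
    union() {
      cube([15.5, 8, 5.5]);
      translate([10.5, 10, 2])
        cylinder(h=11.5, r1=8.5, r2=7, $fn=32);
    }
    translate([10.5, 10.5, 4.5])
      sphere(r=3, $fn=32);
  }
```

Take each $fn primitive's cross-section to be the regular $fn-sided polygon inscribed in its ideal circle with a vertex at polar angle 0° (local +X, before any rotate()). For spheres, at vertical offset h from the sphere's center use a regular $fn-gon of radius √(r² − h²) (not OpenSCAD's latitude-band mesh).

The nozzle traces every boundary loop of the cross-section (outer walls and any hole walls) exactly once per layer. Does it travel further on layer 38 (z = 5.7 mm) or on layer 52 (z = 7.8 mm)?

layer 38 (z = 5.7 mm)

Layer 38 (z = 5.7): the cube is absent (z outside [0, 5.5]); the cone at (10.5, 10): at t=0.322 of its height the radius interpolates to r₁+(r₂−r₁)t = 8.017, giving a regular 32-gon of that circumradius (perimeter = 2·32·8.017·sin(180°/32) = 50.29 mm); Taking the union: only the cone at (10.5, 10) is present, so the union is just that shape — boundary = 50.29 mm; the sphere at (10.5, 10.5): section is a regular 32-gon, circumradius = √(r²−h²) = √(3²−1.2²) = 2.750 (perimeter = 2·32·2.750·sin(180°/32) = 17.25 mm); Taking the first minus the rest: starting from the result so far, the r=3 sphere at (10.5, 10.5) lies wholly inside it (removes its full 23.60 mm² and its 17.25 mm outline becomes a hole wall) — boundary (outer + 1 inner loop) = 67.54 mm; (rotated 55° about Z; rotation is an isometry so areas/perimeters/island counts are preserved). So its perimeter = 67.54 mm. Layer 52 (z = 7.8): the cube does not reach this height (z outside [0, 5.5]); the cone at (10.5, 10): at t=0.504 of its height the radius interpolates to r₁+(r₂−r₁)t = 7.743, giving a regular 32-gon of that circumradius (perimeter = 2·32·7.743·sin(180°/32) = 48.58 mm); Merging all regions: only the cone at (10.5, 10) is present, so the union is just that shape — boundary = 48.58 mm; the sphere at (10.5, 10.5) does not reach this height (|z−center|=3.300 > r=3); Taking the first minus the rest: none of the subtracted shapes is present at this height, so that combined region is unchanged — boundary = 48.58 mm; (whole slice rotated 55° about Z — lengths, areas and connectivity unchanged). So its perimeter = 48.58 mm. Layer 38 is larger (67.54 vs 48.58 mm).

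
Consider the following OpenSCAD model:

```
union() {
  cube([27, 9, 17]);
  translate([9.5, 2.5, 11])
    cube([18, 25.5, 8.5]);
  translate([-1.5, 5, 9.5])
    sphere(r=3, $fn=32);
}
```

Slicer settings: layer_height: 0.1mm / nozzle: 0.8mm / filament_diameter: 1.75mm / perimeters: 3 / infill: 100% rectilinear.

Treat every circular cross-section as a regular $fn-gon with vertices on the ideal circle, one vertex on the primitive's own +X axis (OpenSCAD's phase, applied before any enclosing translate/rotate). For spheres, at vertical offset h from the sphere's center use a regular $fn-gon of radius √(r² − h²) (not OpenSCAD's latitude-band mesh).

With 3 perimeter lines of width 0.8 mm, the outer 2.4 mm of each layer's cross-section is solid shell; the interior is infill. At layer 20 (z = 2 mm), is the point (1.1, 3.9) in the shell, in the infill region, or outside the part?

At z = 2 mm: the cube is present — its section is the full 27×9 rectangle; the cube at (9.5, 2.5) is absent (z outside [11, 19.5]); the sphere at (-1.5, 5) does not reach this height (|z−center|=7.500 > r=3); Merging all regions: only the 27×9 cube is present, so the union is just that shape — 1 connected region. Overall, the cross-section is a single solid region. The nearest boundary edge runs (0.00, 9.00)→(0.00, 0.00); distance from the point to it = 1.10 mm. The point is inside the cross-section, 1.10 mm from the nearest boundary — within the 2.4 mm shell band (3 × 0.8).

shell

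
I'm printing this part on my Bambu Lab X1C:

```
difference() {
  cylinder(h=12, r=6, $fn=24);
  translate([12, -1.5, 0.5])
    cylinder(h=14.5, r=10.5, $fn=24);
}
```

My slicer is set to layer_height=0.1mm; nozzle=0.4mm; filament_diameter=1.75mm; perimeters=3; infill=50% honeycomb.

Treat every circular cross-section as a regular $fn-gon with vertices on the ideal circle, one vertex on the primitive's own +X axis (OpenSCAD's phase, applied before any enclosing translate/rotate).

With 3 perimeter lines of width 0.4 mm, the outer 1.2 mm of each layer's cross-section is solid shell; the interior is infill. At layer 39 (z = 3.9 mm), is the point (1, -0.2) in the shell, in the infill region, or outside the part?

shell

At z = 3.9 mm: the r=6 cylinder contributes a regular 24-gon of circumradius 6; the r=10.5 cylinder at (12, -1.5) contributes a regular 24-gon of circumradius 10.5; After the difference (first − rest): starting from the r=6 cylinder, the r=10.5 cylinder at (12, -1.5) partially overlaps it — only the 31.02 mm² overlap (of its 342.42 mm²) is removed, clipping the outline — 1 connected region. Overall, the cross-section is a single solid region. The nearest boundary edge runs (1.86, 1.22)→(1.50, -1.50); distance from the point to it = 0.67 mm. The point is inside the cross-section, 0.67 mm from the nearest boundary — within the 1.2 mm shell band (3 × 0.4).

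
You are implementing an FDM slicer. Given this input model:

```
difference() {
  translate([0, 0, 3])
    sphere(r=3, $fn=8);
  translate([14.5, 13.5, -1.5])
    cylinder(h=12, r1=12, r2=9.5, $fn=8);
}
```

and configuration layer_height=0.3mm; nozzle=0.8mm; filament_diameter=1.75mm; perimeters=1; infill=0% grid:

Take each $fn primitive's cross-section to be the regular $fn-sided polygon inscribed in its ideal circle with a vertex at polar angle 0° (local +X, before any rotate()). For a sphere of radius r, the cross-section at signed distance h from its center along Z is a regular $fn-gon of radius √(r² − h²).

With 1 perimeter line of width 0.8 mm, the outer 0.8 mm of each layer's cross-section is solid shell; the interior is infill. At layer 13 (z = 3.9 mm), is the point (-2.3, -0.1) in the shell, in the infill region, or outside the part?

At z = 3.9 mm: the sphere: section is a regular 8-gon, circumradius = √(r²−h²) = √(3²−0.9²) = 2.862; the cone at (14.5, 13.5): at t=0.450 of its height the radius interpolates to r₁+(r₂−r₁)t = 10.875, giving a regular 8-gon of that circumradius; Subtracting the remaining from the first: starting from the r=3 sphere, the cone at (14.5, 13.5) misses the remaining region (no effect) — 1 connected region. Overall, the cross-section is a single solid region. The nearest boundary edge runs (-2.02, -2.02)→(-2.86, 0.00); distance from the point to it = 0.48 mm. The point is inside the cross-section, 0.48 mm from the nearest boundary — within the 0.8 mm shell band (1 × 0.8).

shell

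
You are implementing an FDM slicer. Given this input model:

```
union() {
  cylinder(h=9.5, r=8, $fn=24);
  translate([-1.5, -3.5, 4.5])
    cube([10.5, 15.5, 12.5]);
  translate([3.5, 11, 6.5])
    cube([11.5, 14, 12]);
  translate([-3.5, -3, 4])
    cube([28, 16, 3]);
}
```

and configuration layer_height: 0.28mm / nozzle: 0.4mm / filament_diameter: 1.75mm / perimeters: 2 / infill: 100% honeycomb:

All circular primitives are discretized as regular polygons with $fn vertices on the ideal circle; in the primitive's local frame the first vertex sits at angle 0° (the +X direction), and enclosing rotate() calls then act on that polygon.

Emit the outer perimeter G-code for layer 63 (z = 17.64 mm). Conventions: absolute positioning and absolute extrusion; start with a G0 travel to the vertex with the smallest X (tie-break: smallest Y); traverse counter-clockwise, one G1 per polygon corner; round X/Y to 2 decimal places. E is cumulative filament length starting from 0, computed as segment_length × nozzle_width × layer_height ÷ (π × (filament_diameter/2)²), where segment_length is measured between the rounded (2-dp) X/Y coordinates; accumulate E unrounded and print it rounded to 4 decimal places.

G0 X3.50 Y11.00 Z17.64
G1 X15.00 Y11.00 E0.5355
G1 X15.00 Y25.00 E1.1874
G1 X3.50 Y25.00 E1.7229
G1 X3.50 Y11.00 E2.3748

At z = 17.64 mm: the cylinder is absent (z outside [0, 9.5]); the cube at (-1.5, -3.5) does not reach this height (z outside [4.5, 17]); the 11.5×14 cube at (3.5, 11) contributes its full rectangle; the cube at (-3.5, -3) is not intersected at this z (z outside [4, 7]); Taking the union: only the 11.5×14 cube at (3.5, 11) is present, so the union is just that shape — 1 connected region. The outline is a single polygon with 4 vertices. Extrusion per mm of travel: 0.4 × 0.28 / (π × 0.875²) = 0.046564. Accumulating E over each segment gives final E = 2.3748.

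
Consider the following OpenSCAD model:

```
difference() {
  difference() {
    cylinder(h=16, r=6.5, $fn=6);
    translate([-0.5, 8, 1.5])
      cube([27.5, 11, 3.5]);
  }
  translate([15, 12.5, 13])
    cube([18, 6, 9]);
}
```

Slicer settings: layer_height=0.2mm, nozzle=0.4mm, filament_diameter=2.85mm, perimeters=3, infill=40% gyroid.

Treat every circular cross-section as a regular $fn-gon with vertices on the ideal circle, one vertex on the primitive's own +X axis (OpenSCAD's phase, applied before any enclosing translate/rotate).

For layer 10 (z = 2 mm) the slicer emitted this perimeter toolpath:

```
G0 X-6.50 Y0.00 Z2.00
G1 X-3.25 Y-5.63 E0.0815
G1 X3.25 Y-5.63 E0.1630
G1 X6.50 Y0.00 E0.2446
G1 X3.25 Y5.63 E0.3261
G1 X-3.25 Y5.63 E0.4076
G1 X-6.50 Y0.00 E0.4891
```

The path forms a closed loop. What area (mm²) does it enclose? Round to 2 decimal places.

Apply the shoelace formula to the sequence of (X, Y) vertices; enclosed area = 109.78 mm².

109.78 mm²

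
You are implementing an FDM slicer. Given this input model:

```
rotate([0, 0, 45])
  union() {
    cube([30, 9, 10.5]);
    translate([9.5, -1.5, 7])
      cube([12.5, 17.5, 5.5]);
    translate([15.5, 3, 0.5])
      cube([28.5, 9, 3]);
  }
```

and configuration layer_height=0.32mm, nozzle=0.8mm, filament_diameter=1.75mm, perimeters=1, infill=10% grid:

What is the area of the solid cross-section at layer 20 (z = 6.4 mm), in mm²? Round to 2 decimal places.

270.00 mm²

At z = 6.4 mm: the 30×9 cube contributes its full rectangle (area 270.00 mm²); the cube at (9.5, -1.5) is not intersected at this z (z outside [7, 12.5]); the cube at (15.5, 3) is absent (z outside [0.5, 3.5]); Merging all regions: only the 30×9 cube is present, so the union is just that shape — area = 270.00 mm²; (rotated 45° about Z; rotation is an isometry so areas/perimeters/island counts are preserved). Overall, the cross-section is a single solid region. Net area = 270.00 mm².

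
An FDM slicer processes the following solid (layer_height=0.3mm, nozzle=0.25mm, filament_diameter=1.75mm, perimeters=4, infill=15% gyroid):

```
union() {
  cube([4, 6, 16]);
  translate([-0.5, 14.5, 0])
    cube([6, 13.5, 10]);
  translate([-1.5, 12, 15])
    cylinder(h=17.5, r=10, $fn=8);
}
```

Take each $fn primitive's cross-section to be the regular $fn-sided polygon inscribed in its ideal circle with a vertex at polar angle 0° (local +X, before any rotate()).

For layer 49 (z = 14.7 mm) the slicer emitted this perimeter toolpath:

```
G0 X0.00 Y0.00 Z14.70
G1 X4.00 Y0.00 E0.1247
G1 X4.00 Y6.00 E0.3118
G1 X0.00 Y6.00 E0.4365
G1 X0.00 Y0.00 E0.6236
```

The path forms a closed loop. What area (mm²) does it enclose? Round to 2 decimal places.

Apply the shoelace formula to the sequence of (X, Y) vertices; enclosed area = 24.00 mm².

24.00 mm²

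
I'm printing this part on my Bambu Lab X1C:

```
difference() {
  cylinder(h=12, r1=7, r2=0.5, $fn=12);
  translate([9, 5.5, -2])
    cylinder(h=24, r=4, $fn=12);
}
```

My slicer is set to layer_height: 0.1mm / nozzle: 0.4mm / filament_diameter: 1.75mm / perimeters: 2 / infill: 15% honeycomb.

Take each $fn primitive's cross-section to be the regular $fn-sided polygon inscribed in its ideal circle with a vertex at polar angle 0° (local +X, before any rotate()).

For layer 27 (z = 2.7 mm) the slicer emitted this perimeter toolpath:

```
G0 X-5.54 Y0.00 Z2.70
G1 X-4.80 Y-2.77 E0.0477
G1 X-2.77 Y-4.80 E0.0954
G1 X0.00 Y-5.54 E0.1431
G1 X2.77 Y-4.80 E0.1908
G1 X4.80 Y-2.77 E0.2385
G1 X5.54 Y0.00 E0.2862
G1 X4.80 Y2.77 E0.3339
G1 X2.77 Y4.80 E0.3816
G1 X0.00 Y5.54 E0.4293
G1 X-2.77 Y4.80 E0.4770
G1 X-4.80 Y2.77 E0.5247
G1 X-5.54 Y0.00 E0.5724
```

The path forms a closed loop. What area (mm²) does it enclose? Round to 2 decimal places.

Apply the shoelace formula to the sequence of (X, Y) vertices; enclosed area = 92.12 mm².

92.12 mm²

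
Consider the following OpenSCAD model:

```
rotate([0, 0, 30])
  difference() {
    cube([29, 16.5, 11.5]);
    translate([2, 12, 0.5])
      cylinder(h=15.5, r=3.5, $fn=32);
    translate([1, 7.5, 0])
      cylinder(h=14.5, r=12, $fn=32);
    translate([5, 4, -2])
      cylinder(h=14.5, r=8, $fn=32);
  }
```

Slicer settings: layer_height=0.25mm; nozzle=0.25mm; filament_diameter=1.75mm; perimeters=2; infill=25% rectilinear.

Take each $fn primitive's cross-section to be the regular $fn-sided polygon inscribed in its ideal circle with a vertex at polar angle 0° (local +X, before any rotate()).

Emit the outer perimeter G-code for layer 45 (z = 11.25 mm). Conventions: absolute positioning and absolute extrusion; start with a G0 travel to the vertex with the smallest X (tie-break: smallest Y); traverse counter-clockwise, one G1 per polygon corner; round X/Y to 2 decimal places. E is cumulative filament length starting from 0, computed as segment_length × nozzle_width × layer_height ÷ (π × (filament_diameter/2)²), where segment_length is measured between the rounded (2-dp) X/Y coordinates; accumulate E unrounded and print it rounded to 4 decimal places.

G0 X-0.58 Y18.72 Z11.25
G1 X0.22 Y18.59 E0.0211
G1 X2.42 Y17.76 E0.0822
G1 X4.42 Y16.52 E0.1433
G1 X6.14 Y14.91 E0.2045
G1 X7.51 Y13.00 E0.2656
G1 X8.27 Y11.31 E0.3138
G1 X8.34 Y11.24 E0.3163
G1 X9.26 Y9.96 E0.3573
G1 X9.91 Y8.54 E0.3979
G1 X10.26 Y7.01 E0.4386
G1 X10.30 Y5.94 E0.4665
G1 X25.11 Y14.50 E0.9110
G1 X16.86 Y28.79 E1.3397
G1 X-0.58 Y18.72 E1.8630

At z = 11.25 mm: the cube is present — its section is the full 29×16.5 rectangle; the r=3.5 cylinder at (2, 12) contributes a regular 32-gon of circumradius 3.5; the r=12 cylinder at (1, 7.5) gives a regular 32-gon of circumradius 12 (constant along its height); the r=8 cylinder at (5, 4) contributes a regular 32-gon of circumradius 8; After the difference (first − rest): starting from the 29×16.5 cube, the r=3.5 cylinder at (2, 12) partially overlaps it — only the 32.27 mm² overlap (of its 38.24 mm²) is removed, clipping the outline; the r=12 cylinder at (1, 7.5) partially overlaps it — only the 164.05 mm² overlap (of its 449.49 mm²) is removed, clipping the outline; the r=8 cylinder at (5, 4) partially overlaps it — only the 4.77 mm² overlap (of its 199.77 mm²) is removed, clipping the outline — 1 connected region; (whole slice rotated 30° about Z — lengths, areas and connectivity unchanged). The outline is a single polygon with 14 vertices. Extrusion per mm of travel: 0.25 × 0.25 / (π × 0.875²) = 0.025984. Accumulating E over each segment gives final E = 1.8630.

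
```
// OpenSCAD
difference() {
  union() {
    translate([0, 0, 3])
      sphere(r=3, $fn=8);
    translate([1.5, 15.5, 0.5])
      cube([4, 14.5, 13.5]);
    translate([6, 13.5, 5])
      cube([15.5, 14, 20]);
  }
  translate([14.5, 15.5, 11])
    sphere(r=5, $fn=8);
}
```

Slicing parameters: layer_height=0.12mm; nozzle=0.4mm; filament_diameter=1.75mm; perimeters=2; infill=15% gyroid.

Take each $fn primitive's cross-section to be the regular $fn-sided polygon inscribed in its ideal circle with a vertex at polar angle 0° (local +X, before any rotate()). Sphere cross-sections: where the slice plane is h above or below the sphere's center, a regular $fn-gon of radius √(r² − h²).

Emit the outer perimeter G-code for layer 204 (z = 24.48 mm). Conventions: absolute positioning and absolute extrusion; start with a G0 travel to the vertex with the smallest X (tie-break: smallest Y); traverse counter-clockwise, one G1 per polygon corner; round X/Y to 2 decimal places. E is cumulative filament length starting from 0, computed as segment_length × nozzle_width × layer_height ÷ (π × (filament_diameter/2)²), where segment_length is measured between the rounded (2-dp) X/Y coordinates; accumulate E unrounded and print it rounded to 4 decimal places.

At z = 24.48 mm: the sphere does not reach this height (|z−center|=21.480 > r=3); the cube at (1.5, 15.5) does not reach this height (z outside [0.5, 14]); the cube at (6, 13.5) (footprint 15.5×14) is included at this height; Merging all regions: only the 15.5×14 cube at (6, 13.5) is present, so the union is just that shape — 1 connected region; the sphere at (14.5, 15.5) is absent (|z−center|=13.480 > r=5); Subtracting the remaining from the first: none of the subtracted shapes is present at this height, so the result so far is unchanged — 1 connected region. The outline is a single polygon with 4 vertices. Extrusion per mm of travel: 0.4 × 0.12 / (π × 0.875²) = 0.019956. Accumulating E over each segment gives final E = 1.1774.

G0 X6.00 Y13.50 Z24.48
G1 X21.50 Y13.50 E0.3093
G1 X21.50 Y27.50 E0.5887
G1 X6.00 Y27.50 E0.8980
G1 X6.00 Y13.50 E1.1774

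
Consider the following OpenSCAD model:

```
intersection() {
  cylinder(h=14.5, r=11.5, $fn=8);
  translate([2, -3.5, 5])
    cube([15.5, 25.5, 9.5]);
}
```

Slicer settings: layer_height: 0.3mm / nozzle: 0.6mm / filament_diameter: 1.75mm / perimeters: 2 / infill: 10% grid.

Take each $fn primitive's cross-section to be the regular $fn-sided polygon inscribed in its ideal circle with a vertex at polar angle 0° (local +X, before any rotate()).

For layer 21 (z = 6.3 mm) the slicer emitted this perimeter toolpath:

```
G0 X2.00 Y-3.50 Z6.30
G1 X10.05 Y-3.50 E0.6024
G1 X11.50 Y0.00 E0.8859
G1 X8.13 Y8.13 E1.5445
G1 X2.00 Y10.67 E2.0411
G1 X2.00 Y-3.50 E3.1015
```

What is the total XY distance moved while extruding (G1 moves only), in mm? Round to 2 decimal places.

41.44 mm

Sum the Euclidean lengths of each G1 segment: total = 41.44 mm.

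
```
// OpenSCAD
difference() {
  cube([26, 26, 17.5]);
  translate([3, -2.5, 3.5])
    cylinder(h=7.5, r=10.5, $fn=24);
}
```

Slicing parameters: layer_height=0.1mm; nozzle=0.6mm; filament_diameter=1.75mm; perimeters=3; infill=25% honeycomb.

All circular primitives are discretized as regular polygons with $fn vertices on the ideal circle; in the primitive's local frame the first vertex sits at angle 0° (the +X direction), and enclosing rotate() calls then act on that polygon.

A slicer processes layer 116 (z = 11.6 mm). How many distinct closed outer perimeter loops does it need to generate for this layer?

At z = 11.6 mm: the 26×26 cube contributes its full rectangle; the cylinder at (3, -2.5) does not reach this height (z outside [3.5, 11]); After the difference (first − rest): none of the subtracted shapes is present at this height, so the 26×26 cube is unchanged — 1 connected region. The result has 1 disconnected region.

1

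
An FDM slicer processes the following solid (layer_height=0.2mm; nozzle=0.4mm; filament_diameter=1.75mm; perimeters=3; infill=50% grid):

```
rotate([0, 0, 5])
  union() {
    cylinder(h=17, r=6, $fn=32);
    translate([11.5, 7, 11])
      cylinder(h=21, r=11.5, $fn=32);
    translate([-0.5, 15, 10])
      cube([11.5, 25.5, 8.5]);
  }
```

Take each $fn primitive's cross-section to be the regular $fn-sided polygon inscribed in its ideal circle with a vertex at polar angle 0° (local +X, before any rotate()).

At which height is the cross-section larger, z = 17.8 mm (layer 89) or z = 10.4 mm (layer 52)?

Layer 89 (z = 17.8): the cylinder is absent (z outside [0, 17]); the r=11.5 cylinder at (11.5, 7) contributes a regular 32-gon of circumradius 11.5 (area = (32/2)·11.500²·sin(360°/32) = 412.81 mm²); the 11.5×25.5 cube at (-0.5, 15) contributes its full rectangle (area 293.25 mm²); Taking the union: the regions partially overlap — summed areas 706.06 mm² minus the doubly-counted overlap 17.88 mm² gives 688.18 mm² — area = 688.18 mm²; (whole slice rotated 5° about Z — lengths, areas and connectivity unchanged). So its area = 688.18 mm². Layer 52 (z = 10.4): the r=6 cylinder gives a regular 32-gon of circumradius 6 (constant along its height) (area = (32/2)·6.000²·sin(360°/32) = 112.37 mm²); the cylinder at (11.5, 7) is not intersected at this z (z outside [11, 32]); the 11.5×25.5 cube at (-0.5, 15) contributes its full rectangle (area 293.25 mm²); Combining (union): the 2 present regions are separate (no shared area or edge), so areas and boundary lengths simply add and each stays a separate island — area = 405.62 mm²; (rotated 5° about Z; rotation is an isometry so areas/perimeters/island counts are preserved). So its area = 405.62 mm². Layer 89 is larger (688.18 vs 405.62 mm²).

layer 89 (z = 17.8 mm)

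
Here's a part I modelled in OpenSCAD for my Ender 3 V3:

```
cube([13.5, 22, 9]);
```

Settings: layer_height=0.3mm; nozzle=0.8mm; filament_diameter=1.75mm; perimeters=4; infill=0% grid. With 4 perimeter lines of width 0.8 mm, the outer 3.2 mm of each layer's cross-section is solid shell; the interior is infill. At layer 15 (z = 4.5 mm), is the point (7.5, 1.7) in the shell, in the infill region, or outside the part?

At z = 4.5 mm: the 13.5×22 cube contributes its full rectangle. Overall, the cross-section is a single solid region. The nearest boundary edge runs (0.00, 0.00)→(13.50, 0.00); distance from the point to it = 1.70 mm. The point is inside the cross-section, 1.70 mm from the nearest boundary — within the 3.2 mm shell band (4 × 0.8).

shell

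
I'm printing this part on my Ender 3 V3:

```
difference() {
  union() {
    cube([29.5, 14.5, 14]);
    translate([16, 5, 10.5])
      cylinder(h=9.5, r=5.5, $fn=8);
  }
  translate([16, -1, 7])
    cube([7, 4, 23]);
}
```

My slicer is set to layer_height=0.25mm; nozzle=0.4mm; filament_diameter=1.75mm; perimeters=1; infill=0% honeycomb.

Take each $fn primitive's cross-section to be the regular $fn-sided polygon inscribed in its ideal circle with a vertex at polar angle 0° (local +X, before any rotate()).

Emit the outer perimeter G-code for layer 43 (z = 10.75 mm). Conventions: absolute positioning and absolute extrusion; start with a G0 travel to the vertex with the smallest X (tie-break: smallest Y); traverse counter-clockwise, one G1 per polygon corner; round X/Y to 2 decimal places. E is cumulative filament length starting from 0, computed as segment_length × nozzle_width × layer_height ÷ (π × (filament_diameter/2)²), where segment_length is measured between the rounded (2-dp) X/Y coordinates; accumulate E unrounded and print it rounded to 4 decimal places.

G0 X0.00 Y0.00 Z10.75
G1 X14.79 Y0.00 E0.6149
G1 X16.00 Y-0.50 E0.6693
G1 X16.00 Y3.00 E0.8148
G1 X23.00 Y3.00 E1.1059
G1 X23.00 Y0.00 E1.2306
G1 X29.50 Y0.00 E1.5008
G1 X29.50 Y14.50 E2.1037
G1 X0.00 Y14.50 E3.3301
G1 X0.00 Y0.00 E3.9330

At z = 10.75 mm: the cube (footprint 29.5×14.5) is included at this height; the r=5.5 cylinder at (16, 5) gives a regular 8-gon of circumradius 5.5 (constant along its height); Merging all regions: the regions partially overlap (shared area 84.96 mm²), so overlapping operands fuse into one piece — 1 connected region; the cube at (16, -1) (footprint 7×4) is included at this height; Taking the first minus the rest: starting from that combined region, the 7×4 cube at (16, -1) partially overlaps it — only the 21.30 mm² overlap (of its 28.00 mm²) is removed, clipping the outline — 1 connected region. The outline is a single polygon with 9 vertices. Extrusion per mm of travel: 0.4 × 0.25 / (π × 0.875²) = 0.041575. Accumulating E over each segment gives final E = 3.9330.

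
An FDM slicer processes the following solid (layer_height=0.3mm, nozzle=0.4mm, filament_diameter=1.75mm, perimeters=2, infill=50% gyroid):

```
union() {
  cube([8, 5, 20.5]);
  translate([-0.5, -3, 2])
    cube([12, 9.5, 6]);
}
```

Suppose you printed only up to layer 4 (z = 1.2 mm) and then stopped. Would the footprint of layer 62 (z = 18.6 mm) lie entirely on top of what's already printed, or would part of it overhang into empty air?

Compare the two slices. At z = 1.2: the cube (footprint 8×5) is included at this height (area 40.00 mm²); the cube at (-0.5, -3) does not reach this height (z outside [2, 8]); Merging all regions: only the 8×5 cube is present, so the union is just that shape — area = 40.00 mm². At z = 18.6: the 8×5 cube contributes its full rectangle (area 40.00 mm²); the cube at (-0.5, -3) is not intersected at this z (z outside [2, 8]); Taking the union: only the 8×5 cube is present, so the union is just that shape — area = 40.00 mm². Checking containment: the cross-section at z = 18.6 is a subset of the cross-section at z = 1.2.

entirely on top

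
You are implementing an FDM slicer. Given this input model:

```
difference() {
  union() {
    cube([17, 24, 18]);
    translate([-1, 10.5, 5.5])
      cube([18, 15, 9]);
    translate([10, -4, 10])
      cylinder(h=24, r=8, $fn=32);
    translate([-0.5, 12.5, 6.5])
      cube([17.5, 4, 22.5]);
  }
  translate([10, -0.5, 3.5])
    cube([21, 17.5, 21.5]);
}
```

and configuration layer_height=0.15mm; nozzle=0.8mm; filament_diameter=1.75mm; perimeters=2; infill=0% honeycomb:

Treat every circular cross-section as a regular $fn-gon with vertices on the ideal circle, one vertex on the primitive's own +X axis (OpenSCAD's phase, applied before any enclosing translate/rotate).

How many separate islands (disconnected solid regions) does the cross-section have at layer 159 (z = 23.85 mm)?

At z = 23.85 mm: the cube does not reach this height (z outside [0, 18]); the cube at (-1, 10.5) is absent (z outside [5.5, 14.5]); the cylinder at (10, -4): section is a regular 32-gon, circumradius r=8; the cube at (-0.5, 12.5) (footprint 17.5×4) is included at this height; Taking the union: the 2 present regions are separate (no shared area or edge), so areas and boundary lengths simply add and each stays a separate island — 2 connected regions; the cube at (10, -0.5) is present — its section is the full 21×17.5 rectangle; After the difference (first − rest): starting from that combined region, the 21×17.5 cube at (10, -0.5) partially overlaps it — only the 50.95 mm² overlap (of its 367.50 mm²) is removed, clipping the outline — 2 connected regions. Overall, the cross-section has 2 separate islands. Island count = 2.

2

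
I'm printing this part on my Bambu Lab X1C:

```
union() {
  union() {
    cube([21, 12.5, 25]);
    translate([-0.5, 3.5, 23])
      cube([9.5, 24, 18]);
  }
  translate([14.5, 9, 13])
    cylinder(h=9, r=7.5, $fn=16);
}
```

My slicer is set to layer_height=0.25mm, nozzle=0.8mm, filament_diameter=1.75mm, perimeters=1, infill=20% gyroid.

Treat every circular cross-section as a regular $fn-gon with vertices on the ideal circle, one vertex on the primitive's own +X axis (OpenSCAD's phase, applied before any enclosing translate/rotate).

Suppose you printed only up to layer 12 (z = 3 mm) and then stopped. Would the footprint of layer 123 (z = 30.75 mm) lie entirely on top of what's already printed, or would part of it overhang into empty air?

Compare the two slices. At z = 3: the cube is present — its section is the full 21×12.5 rectangle (area 262.50 mm²); the cube at (-0.5, 3.5) does not reach this height (z outside [23, 41]); Merging all regions: only the 21×12.5 cube is present, so the union is just that shape — area = 262.50 mm²; the cylinder at (14.5, 9) is not intersected at this z (z outside [13, 22]); Combining (union): only the result so far is present, so the union is just that shape — area = 262.50 mm². At z = 30.75: the cube does not reach this height (z outside [0, 25]); the 9.5×24 cube at (-0.5, 3.5) contributes its full rectangle (area 228.00 mm²); Merging all regions: only the 9.5×24 cube at (-0.5, 3.5) is present, so the union is just that shape — area = 228.00 mm²; the cylinder at (14.5, 9) is not intersected at this z (z outside [13, 22]); Taking the union: only the result so far is present, so the union is just that shape — area = 228.00 mm². Checking containment: at z = 30.75 the cross-section extends beyond the z = 3 cross-section by about 147.00 mm².

part overhangs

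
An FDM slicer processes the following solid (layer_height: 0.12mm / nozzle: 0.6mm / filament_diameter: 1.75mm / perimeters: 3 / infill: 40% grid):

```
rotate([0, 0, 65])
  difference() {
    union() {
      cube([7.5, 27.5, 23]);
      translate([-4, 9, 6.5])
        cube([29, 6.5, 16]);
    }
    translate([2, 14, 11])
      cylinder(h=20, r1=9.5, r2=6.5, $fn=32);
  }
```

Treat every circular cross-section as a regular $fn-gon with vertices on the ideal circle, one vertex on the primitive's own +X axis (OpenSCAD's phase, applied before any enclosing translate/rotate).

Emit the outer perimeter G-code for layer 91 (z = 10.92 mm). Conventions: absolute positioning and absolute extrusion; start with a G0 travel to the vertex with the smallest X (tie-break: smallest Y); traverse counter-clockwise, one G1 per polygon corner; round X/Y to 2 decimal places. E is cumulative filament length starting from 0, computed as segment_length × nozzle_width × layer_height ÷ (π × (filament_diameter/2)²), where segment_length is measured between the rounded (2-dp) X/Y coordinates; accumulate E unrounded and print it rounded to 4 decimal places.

At z = 10.92 mm: the cube is present — its section is the full 7.5×27.5 rectangle; the cube at (-4, 9) (footprint 29×6.5) is included at this height; Taking the union: the regions partially overlap (shared area 48.75 mm²), so overlapping operands fuse into one piece — 1 connected region; the cone at (2, 14) does not reach this height (z outside [11, 31]); After the difference (first − rest): none of the subtracted shapes is present at this height, so that combined region is unchanged — 1 connected region; (rotated 65° about Z; rotation is an isometry so areas/perimeters/island counts are preserved). The outline is a single polygon with 12 vertices. Extrusion per mm of travel: 0.6 × 0.12 / (π × 0.875²) = 0.029934. Accumulating E over each segment gives final E = 3.3823.

G0 X-24.92 Y11.62 Z10.92
G1 X-14.05 Y6.55 E0.3590
G1 X-15.74 Y2.93 E0.4786
G1 X-9.85 Y0.18 E0.6732
G1 X-8.16 Y3.80 E0.7928
G1 X0.00 Y0.00 E1.0622
G1 X3.17 Y6.80 E1.2868
G1 X-4.99 Y10.60 E1.5563
G1 X2.41 Y26.46 E2.0802
G1 X-3.48 Y29.21 E2.2748
G1 X-10.88 Y13.35 E2.7986
G1 X-21.75 Y18.42 E3.1577
G1 X-24.92 Y11.62 E3.3823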